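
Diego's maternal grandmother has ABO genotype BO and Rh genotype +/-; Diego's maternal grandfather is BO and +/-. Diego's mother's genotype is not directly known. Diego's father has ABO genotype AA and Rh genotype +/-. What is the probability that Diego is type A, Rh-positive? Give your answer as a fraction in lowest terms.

3/8

Diego's mother's ABO genotype from BO × BO: 1/4 BB, 1/2 BO, 1/4 OO.
Crossing each possibility with the father AA and summing P(type A): 1/4·0 + 1/2·1/2 + 1/4·1 = 1/2.
Similarly for Rh via the mother's Rh distribution: P(Rh+) = 3/4.
Independent loci: 1/2 × 3/4 = 3/8.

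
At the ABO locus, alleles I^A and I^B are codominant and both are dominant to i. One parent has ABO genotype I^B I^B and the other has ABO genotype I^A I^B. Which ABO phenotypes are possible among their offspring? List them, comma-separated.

Gametes from I^B I^B × I^A I^B give offspring ABO genotypes I^A I^B, I^B I^B, i.e. phenotypes B, AB.

B, AB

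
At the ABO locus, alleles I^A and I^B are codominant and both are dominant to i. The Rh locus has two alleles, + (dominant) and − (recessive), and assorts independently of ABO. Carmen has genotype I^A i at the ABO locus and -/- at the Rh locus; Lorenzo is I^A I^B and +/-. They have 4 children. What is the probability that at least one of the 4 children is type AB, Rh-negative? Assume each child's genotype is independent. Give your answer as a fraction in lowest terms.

1695/4096

ABO cross I^A i × I^A I^B → 1/2 A, 1/4 B, 1/4 AB.
Rh cross -/- × +/- → 1/2 Rh+, 1/2 Rh-; so P(type AB, Rh-negative) = 1/4 × 1/2 = 1/8 per child.
P(none) = (7/8)^4 = 2401/4096; P(at least one) = 1 − 2401/4096 = 1695/4096.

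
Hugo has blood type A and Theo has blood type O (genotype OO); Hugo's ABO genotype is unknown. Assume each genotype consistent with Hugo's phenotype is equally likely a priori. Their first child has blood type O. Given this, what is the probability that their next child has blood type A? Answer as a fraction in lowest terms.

1/2

Possible genotypes: Hugo ∈ {AA, AO}; Theo ∈ {OO}.
Weight each parental genotype pair by prior × P(type-O child):
  AO × OO: posterior weight 1; P(next child type A) = 1/2.
Weighted sum = 1/2.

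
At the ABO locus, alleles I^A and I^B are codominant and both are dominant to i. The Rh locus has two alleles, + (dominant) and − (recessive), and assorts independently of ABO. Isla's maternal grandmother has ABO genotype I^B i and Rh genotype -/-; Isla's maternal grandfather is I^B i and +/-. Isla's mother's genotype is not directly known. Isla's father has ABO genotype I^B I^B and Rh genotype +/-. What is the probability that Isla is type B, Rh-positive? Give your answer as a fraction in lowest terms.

Isla's mother's ABO genotype from I^B i × I^B i: 1/4 I^B I^B, 1/2 I^B i, 1/4 i i.
Crossing each possibility with the father I^B I^B and summing P(type B): 1/4·1 + 1/2·1 + 1/4·1 = 1.
Similarly for Rh via the mother's Rh distribution: P(Rh+) = 5/8.
Independent loci: 1 × 5/8 = 5/8.

5/8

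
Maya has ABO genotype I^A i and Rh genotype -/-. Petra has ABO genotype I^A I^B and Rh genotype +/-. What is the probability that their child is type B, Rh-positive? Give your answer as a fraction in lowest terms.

ABO cross I^A i × I^A I^B → offspring phenotypes: 1/2 A, 1/4 B, 1/4 AB.
Rh cross -/- × +/- → 1/2 Rh+, 1/2 Rh-.
Independent loci: P(type B, Rh-positive) = 1/4 × 1/2 = 1/8.

1/8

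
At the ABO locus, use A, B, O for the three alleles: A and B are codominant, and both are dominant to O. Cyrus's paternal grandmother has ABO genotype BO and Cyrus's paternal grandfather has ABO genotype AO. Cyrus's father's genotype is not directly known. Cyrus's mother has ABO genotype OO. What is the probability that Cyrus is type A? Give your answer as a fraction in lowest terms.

1/4

Cyrus's father's ABO genotype from BO × AO: 1/4 AB, 1/4 AO, 1/4 BO, 1/4 OO.
Crossing each possibility with the mother OO and summing P(type A): 1/4·1/2 + 1/4·1/2 + 1/4·0 + 1/4·0 = 1/4.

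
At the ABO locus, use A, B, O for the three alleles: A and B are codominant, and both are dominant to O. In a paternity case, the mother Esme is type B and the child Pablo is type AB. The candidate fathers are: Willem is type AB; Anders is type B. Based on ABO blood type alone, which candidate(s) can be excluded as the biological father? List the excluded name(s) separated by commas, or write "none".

Anders

A candidate is excluded only if no genotype consistent with his phenotype could produce a type AB child with a type B mother.
Anders (type B): no genotype consistent with that phenotype can produce a type-AB child with a type-B mother.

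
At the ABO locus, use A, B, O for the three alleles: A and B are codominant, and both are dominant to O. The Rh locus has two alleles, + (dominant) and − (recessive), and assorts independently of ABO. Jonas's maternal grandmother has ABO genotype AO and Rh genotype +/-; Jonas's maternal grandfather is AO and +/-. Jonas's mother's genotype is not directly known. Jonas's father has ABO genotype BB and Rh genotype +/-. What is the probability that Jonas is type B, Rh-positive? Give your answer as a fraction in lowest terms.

3/8

Jonas's mother's ABO genotype from AO × AO: 1/4 AA, 1/2 AO, 1/4 OO.
Crossing each possibility with the father BB and summing P(type B): 1/4·0 + 1/2·1/2 + 1/4·1 = 1/2.
Similarly for Rh via the mother's Rh distribution: P(Rh+) = 3/4.
Independent loci: 1/2 × 3/4 = 3/8.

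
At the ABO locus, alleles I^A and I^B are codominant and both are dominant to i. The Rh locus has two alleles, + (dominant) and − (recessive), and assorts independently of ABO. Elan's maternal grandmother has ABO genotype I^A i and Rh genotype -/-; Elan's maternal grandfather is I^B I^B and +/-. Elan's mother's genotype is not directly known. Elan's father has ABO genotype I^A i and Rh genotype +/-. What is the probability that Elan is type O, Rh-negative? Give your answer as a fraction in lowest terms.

3/64

Elan's mother's ABO genotype from I^A i × I^B I^B: 1/2 I^A I^B, 1/2 I^B i.
Crossing each possibility with the father I^A i and summing P(type O): 1/2·0 + 1/2·1/4 = 1/8.
Similarly for Rh via the mother's Rh distribution: P(Rh-) = 3/8.
Independent loci: 1/8 × 3/8 = 3/64.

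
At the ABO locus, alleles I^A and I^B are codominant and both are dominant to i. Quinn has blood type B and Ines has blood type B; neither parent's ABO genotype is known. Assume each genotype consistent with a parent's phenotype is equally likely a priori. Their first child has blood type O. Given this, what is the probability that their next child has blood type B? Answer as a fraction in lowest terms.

Possible genotypes: Quinn ∈ {I^B I^B, I^B i}; Ines ∈ {I^B I^B, I^B i}.
Weight each parental genotype pair by prior × P(type-O child):
  I^B i × I^B i: posterior weight 1; P(next child type B) = 3/4.
Weighted sum = 3/4.

3/4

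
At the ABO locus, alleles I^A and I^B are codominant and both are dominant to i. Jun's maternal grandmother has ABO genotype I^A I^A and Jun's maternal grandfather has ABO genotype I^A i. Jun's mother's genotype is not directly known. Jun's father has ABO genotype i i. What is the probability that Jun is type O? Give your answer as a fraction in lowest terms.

Jun's mother's ABO genotype from I^A I^A × I^A i: 1/2 I^A I^A, 1/2 I^A i.
Crossing each possibility with the father i i and summing P(type O): 1/2·0 + 1/2·1/2 = 1/4.

1/4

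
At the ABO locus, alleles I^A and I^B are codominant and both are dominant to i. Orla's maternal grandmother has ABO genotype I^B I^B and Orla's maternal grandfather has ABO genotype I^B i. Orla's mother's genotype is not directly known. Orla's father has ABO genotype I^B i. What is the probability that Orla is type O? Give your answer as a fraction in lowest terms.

Orla's mother's ABO genotype from I^B I^B × I^B i: 1/2 I^B I^B, 1/2 I^B i.
Crossing each possibility with the father I^B i and summing P(type O): 1/2·0 + 1/2·1/4 = 1/8.

1/8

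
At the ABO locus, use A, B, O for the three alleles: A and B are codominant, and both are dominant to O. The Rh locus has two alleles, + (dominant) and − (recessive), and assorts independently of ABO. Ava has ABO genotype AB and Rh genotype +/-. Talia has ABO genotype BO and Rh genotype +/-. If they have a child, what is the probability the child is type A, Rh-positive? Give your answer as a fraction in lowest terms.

ABO cross AB × BO → offspring phenotypes: 1/4 A, 1/2 B, 1/4 AB.
Rh cross +/- × +/- → 3/4 Rh+, 1/4 Rh-.
Independent loci: P(type A, Rh-positive) = 1/4 × 3/4 = 3/16.

3/16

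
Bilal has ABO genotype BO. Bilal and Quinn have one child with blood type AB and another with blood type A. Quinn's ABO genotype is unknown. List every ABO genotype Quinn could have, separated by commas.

AA, AB, AO

For each candidate genotype of Quinn, check whether crossing it with BO can produce every observed child phenotype.
  AA → possible child types {A, AB} ✓
  AB → possible child types {A, B, AB} ✓
  AO → possible child types {O, A, B, AB} ✓
  BB → possible child types {B} ✗
  BO → possible child types {O, B} ✗
  OO → possible child types {O, B} ✗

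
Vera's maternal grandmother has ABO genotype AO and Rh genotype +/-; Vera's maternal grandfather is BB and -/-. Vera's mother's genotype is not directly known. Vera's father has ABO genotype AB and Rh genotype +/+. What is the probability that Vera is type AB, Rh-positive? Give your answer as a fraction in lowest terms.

3/8

Vera's mother's ABO genotype from AO × BB: 1/2 AB, 1/2 BO.
Crossing each possibility with the father AB and summing P(type AB): 1/2·1/2 + 1/2·1/4 = 3/8.
Similarly for Rh via the mother's Rh distribution: P(Rh+) = 1.
Independent loci: 3/8 × 1 = 3/8.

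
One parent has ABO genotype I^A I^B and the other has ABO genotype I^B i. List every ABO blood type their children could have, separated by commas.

Gametes from I^A I^B × I^B i give offspring ABO genotypes I^A I^B, I^A i, I^B I^B, I^B i, i.e. phenotypes A, B, AB.

A, B, AB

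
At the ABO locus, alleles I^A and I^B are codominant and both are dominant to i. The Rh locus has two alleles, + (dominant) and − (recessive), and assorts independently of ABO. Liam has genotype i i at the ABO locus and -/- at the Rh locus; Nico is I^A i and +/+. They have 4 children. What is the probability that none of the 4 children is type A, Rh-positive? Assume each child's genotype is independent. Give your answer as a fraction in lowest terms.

ABO cross i i × I^A i → 1/2 O, 1/2 A.
Rh cross -/- × +/+ → 1 Rh+; so P(type A, Rh-positive) = 1/2 × 1 = 1/2 per child.
P(not type A, Rh-positive) = 1/2 for one child; (1/2)^4 = 1/16.

1/16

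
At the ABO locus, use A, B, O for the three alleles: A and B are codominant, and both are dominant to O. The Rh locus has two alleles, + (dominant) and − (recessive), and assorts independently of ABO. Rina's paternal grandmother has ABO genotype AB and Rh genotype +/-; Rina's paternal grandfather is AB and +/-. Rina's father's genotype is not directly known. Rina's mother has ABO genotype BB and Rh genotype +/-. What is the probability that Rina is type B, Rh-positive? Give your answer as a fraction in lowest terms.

Rina's father's ABO genotype from AB × AB: 1/4 AA, 1/2 AB, 1/4 BB.
Crossing each possibility with the mother BB and summing P(type B): 1/4·0 + 1/2·1/2 + 1/4·1 = 1/2.
Similarly for Rh via the father's Rh distribution: P(Rh+) = 3/4.
Independent loci: 1/2 × 3/4 = 3/8.

3/8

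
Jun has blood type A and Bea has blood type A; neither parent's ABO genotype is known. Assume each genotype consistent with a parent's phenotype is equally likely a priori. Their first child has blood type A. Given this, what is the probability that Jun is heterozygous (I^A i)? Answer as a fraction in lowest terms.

7/15

Possible genotypes: Jun ∈ {I^A I^A, I^A i}; Bea ∈ {I^A I^A, I^A i}.
Weight each parental genotype pair by prior × P(type-A child):
  I^A I^A × I^A I^A: posterior weight 4/15.
  I^A I^A × I^A i: posterior weight 4/15.
  I^A i × I^A I^A: posterior weight 4/15.
  I^A i × I^A i: posterior weight 1/5.
Sum the posterior weight over pairs where Jun is I^A i: 7/15.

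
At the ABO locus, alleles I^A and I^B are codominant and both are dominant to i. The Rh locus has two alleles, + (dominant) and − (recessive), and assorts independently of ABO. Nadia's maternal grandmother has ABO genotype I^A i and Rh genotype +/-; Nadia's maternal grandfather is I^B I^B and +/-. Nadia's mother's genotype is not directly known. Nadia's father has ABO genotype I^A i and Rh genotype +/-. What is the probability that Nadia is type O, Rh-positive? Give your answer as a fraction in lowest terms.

Nadia's mother's ABO genotype from I^A i × I^B I^B: 1/2 I^A I^B, 1/2 I^B i.
Crossing each possibility with the father I^A i and summing P(type O): 1/2·0 + 1/2·1/4 = 1/8.
Similarly for Rh via the mother's Rh distribution: P(Rh+) = 3/4.
Independent loci: 1/8 × 3/4 = 3/32.

3/32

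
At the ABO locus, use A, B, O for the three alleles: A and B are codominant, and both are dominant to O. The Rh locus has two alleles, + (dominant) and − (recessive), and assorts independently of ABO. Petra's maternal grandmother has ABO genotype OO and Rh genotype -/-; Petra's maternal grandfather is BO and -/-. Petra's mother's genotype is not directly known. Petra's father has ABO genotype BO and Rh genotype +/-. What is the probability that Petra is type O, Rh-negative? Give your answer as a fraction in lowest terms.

3/16

Petra's mother's ABO genotype from OO × BO: 1/2 BO, 1/2 OO.
Crossing each possibility with the father BO and summing P(type O): 1/2·1/4 + 1/2·1/2 = 3/8.
Similarly for Rh via the mother's Rh distribution: P(Rh-) = 1/2.
Independent loci: 3/8 × 1/2 = 3/16.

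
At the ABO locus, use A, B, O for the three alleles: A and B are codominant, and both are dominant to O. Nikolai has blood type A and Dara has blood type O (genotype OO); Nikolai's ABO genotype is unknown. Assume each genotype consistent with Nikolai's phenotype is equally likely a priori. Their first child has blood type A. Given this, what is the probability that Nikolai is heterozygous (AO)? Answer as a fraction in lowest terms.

1/3

Possible genotypes: Nikolai ∈ {AA, AO}; Dara ∈ {OO}.
Weight each parental genotype pair by prior × P(type-A child):
  AA × OO: posterior weight 2/3.
  AO × OO: posterior weight 1/3.
Sum the posterior weight over pairs where Nikolai is AO: 1/3.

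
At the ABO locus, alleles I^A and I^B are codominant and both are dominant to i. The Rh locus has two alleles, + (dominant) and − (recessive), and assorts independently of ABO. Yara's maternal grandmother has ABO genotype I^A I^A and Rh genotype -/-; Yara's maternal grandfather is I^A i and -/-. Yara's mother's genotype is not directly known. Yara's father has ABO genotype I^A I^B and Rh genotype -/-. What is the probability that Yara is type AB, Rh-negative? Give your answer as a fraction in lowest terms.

3/8

Yara's mother's ABO genotype from I^A I^A × I^A i: 1/2 I^A I^A, 1/2 I^A i.
Crossing each possibility with the father I^A I^B and summing P(type AB): 1/2·1/2 + 1/2·1/4 = 3/8.
Similarly for Rh via the mother's Rh distribution: P(Rh-) = 1.
Independent loci: 3/8 × 1 = 3/8.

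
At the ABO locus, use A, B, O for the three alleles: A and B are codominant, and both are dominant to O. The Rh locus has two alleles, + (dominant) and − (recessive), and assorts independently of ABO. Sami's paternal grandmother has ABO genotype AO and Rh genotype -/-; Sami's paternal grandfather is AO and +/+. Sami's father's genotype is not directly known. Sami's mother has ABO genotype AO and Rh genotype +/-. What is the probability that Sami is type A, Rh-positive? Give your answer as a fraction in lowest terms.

9/16

Sami's father's ABO genotype from AO × AO: 1/4 AA, 1/2 AO, 1/4 OO.
Crossing each possibility with the mother AO and summing P(type A): 1/4·1 + 1/2·3/4 + 1/4·1/2 = 3/4.
Similarly for Rh via the father's Rh distribution: P(Rh+) = 3/4.
Independent loci: 3/4 × 3/4 = 9/16.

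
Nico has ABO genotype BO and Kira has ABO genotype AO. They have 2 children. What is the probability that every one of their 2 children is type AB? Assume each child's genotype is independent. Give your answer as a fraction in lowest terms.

ABO cross BO × AO → 1/4 O, 1/4 A, 1/4 B, 1/4 AB.
So P(type AB) = 1/4 per child.
All 2 independent: (1/4)^2 = 1/16.

1/16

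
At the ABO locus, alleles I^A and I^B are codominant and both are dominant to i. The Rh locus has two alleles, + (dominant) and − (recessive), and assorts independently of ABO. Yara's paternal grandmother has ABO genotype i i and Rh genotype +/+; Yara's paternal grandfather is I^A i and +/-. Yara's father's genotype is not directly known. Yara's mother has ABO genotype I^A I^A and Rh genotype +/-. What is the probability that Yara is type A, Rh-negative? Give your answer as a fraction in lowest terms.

1/8

Yara's father's ABO genotype from i i × I^A i: 1/2 I^A i, 1/2 i i.
Crossing each possibility with the mother I^A I^A and summing P(type A): 1/2·1 + 1/2·1 = 1.
Similarly for Rh via the father's Rh distribution: P(Rh-) = 1/8.
Independent loci: 1 × 1/8 = 1/8.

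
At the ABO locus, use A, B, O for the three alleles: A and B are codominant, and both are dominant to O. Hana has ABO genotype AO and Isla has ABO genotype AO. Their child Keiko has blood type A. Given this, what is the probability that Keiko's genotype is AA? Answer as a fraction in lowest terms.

Cross AO × AO → 1/4 AA, 1/2 AO, 1/4 OO.
Type-A genotypes among offspring: AA (1/4), AO (1/2); total 3/4.
P(AA | type A) = (1/4) / (3/4) = 1/3.

1/3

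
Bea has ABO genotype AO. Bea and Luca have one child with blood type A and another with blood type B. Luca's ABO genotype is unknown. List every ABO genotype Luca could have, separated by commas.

AB, BO

For each candidate genotype of Luca, check whether crossing it with AO can produce every observed child phenotype.
  AA → possible child types {A} ✗
  AB → possible child types {A, B, AB} ✓
  AO → possible child types {O, A} ✗
  BB → possible child types {B, AB} ✗
  BO → possible child types {O, A, B, AB} ✓
  OO → possible child types {O, A} ✗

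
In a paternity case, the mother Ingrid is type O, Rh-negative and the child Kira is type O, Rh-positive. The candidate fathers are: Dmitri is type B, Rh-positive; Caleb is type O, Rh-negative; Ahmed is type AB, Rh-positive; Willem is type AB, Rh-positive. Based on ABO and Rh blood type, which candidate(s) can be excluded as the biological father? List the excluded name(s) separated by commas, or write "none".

Caleb, Ahmed, Willem

A candidate is excluded only if no genotype consistent with his phenotype could produce a type O, Rh-positive child with a type O, Rh-negative mother.
Caleb (type O, Rh-): no genotype consistent with that phenotype can produce a type-O Rh+ child with a type-O mother.
Ahmed (type AB, Rh+): no genotype consistent with that phenotype can produce a type-O Rh+ child with a type-O mother.
Willem (type AB, Rh+): no genotype consistent with that phenotype can produce a type-O Rh+ child with a type-O mother.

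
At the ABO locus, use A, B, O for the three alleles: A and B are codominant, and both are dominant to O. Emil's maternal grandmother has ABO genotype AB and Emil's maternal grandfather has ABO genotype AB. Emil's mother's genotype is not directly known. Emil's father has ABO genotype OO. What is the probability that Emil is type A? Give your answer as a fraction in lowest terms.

1/2

Emil's mother's ABO genotype from AB × AB: 1/4 AA, 1/2 AB, 1/4 BB.
Crossing each possibility with the father OO and summing P(type A): 1/4·1 + 1/2·1/2 + 1/4·0 = 1/2.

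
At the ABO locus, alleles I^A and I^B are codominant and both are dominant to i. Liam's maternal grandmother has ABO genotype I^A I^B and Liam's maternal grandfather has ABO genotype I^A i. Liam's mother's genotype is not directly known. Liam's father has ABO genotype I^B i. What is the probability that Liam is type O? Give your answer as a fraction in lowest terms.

Liam's mother's ABO genotype from I^A I^B × I^A i: 1/4 I^A I^A, 1/4 I^A I^B, 1/4 I^A i, 1/4 I^B i.
Crossing each possibility with the father I^B i and summing P(type O): 1/4·0 + 1/4·0 + 1/4·1/4 + 1/4·1/4 = 1/8.

1/8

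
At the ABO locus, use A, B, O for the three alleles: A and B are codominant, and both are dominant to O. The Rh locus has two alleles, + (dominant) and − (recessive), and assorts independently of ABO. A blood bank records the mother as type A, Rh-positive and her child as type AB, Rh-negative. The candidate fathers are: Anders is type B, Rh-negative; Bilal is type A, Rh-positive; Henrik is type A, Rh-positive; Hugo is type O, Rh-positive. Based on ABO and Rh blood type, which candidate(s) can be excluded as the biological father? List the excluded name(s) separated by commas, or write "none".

A candidate is excluded only if no genotype consistent with his phenotype could produce a type AB, Rh-negative child with a type A, Rh-positive mother.
Bilal (type A, Rh+): no genotype consistent with that phenotype can produce a type-AB Rh- child with a type-A mother.
Henrik (type A, Rh+): no genotype consistent with that phenotype can produce a type-AB Rh- child with a type-A mother.
Hugo (type O, Rh+): no genotype consistent with that phenotype can produce a type-AB Rh- child with a type-A mother.

Bilal, Henrik, Hugo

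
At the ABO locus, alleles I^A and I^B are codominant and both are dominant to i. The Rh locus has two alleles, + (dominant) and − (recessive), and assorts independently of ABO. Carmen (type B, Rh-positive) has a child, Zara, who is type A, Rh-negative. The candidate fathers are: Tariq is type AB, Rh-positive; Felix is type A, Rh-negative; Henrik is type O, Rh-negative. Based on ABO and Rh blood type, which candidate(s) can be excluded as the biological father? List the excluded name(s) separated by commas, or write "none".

Henrik

A candidate is excluded only if no genotype consistent with his phenotype could produce a type A, Rh-negative child with a type B, Rh-positive mother.
Henrik (type O, Rh-): no genotype consistent with that phenotype can produce a type-A Rh- child with a type-B mother.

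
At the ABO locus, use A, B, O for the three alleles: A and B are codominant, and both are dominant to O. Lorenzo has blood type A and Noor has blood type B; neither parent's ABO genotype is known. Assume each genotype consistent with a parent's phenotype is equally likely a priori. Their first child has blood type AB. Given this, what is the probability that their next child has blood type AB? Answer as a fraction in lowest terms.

25/36

Possible genotypes: Lorenzo ∈ {AA, AO}; Noor ∈ {BB, BO}.
Weight each parental genotype pair by prior × P(type-AB child):
  AA × BB: posterior weight 4/9; P(next child type AB) = 1.
  AA × BO: posterior weight 2/9; P(next child type AB) = 1/2.
  AO × BB: posterior weight 2/9; P(next child type AB) = 1/2.
  AO × BO: posterior weight 1/9; P(next child type AB) = 1/4.
Weighted sum = 25/36.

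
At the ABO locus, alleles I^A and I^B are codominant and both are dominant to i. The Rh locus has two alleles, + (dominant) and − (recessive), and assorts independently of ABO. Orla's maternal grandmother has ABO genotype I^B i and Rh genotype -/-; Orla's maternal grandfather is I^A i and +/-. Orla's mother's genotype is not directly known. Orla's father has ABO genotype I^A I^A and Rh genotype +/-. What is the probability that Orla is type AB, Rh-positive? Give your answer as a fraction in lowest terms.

5/32

Orla's mother's ABO genotype from I^B i × I^A i: 1/4 I^A I^B, 1/4 I^A i, 1/4 I^B i, 1/4 i i.
Crossing each possibility with the father I^A I^A and summing P(type AB): 1/4·1/2 + 1/4·0 + 1/4·1/2 + 1/4·0 = 1/4.
Similarly for Rh via the mother's Rh distribution: P(Rh+) = 5/8.
Independent loci: 1/4 × 5/8 = 5/32.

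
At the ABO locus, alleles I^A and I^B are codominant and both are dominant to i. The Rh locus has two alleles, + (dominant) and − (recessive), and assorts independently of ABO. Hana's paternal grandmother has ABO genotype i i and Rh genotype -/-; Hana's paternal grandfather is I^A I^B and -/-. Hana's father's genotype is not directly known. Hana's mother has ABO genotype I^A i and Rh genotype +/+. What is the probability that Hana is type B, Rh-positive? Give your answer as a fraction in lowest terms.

1/8

Hana's father's ABO genotype from i i × I^A I^B: 1/2 I^A i, 1/2 I^B i.
Crossing each possibility with the mother I^A i and summing P(type B): 1/2·0 + 1/2·1/4 = 1/8.
Similarly for Rh via the father's Rh distribution: P(Rh+) = 1.
Independent loci: 1/8 × 1 = 1/8.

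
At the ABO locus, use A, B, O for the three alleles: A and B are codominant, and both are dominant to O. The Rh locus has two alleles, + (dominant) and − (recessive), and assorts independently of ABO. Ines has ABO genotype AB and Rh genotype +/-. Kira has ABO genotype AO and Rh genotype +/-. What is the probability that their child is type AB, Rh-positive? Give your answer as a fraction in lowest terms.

ABO cross AB × AO → offspring phenotypes: 1/2 A, 1/4 B, 1/4 AB.
Rh cross +/- × +/- → 3/4 Rh+, 1/4 Rh-.
Independent loci: P(type AB, Rh-positive) = 1/4 × 3/4 = 3/16.

3/16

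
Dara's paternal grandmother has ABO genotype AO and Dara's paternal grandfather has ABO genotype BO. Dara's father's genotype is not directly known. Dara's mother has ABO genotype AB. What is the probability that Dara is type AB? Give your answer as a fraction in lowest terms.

Dara's father's ABO genotype from AO × BO: 1/4 AB, 1/4 AO, 1/4 BO, 1/4 OO.
Crossing each possibility with the mother AB and summing P(type AB): 1/4·1/2 + 1/4·1/4 + 1/4·1/4 + 1/4·0 = 1/4.

1/4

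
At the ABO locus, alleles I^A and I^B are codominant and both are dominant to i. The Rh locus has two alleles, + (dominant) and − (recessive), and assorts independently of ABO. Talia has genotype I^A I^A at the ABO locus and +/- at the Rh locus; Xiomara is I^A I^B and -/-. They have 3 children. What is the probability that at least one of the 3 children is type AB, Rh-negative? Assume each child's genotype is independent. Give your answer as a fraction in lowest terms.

ABO cross I^A I^A × I^A I^B → 1/2 A, 1/2 AB.
Rh cross +/- × -/- → 1/2 Rh+, 1/2 Rh-; so P(type AB, Rh-negative) = 1/2 × 1/2 = 1/4 per child.
P(none) = (3/4)^3 = 27/64; P(at least one) = 1 − 27/64 = 37/64.

37/64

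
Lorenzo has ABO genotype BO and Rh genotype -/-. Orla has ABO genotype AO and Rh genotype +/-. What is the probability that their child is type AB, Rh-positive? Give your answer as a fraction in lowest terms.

1/8

ABO cross BO × AO → offspring phenotypes: 1/4 O, 1/4 A, 1/4 B, 1/4 AB.
Rh cross -/- × +/- → 1/2 Rh+, 1/2 Rh-.
Independent loci: P(type AB, Rh-positive) = 1/4 × 1/2 = 1/8.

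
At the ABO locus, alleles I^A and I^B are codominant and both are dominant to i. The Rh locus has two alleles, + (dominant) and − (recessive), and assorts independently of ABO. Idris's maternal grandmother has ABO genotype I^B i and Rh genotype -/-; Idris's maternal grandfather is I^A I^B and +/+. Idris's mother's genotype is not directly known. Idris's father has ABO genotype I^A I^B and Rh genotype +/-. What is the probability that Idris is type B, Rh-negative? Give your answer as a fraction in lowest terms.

Idris's mother's ABO genotype from I^B i × I^A I^B: 1/4 I^A I^B, 1/4 I^A i, 1/4 I^B I^B, 1/4 I^B i.
Crossing each possibility with the father I^A I^B and summing P(type B): 1/4·1/4 + 1/4·1/4 + 1/4·1/2 + 1/4·1/2 = 3/8.
Similarly for Rh via the mother's Rh distribution: P(Rh-) = 1/4.
Independent loci: 3/8 × 1/4 = 3/32.

3/32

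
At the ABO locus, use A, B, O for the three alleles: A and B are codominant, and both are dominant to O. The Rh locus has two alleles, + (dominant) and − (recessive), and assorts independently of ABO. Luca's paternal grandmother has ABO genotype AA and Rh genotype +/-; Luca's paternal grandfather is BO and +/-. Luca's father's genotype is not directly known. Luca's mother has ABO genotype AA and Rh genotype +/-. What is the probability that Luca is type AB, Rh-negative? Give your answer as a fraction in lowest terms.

1/16

Luca's father's ABO genotype from AA × BO: 1/2 AB, 1/2 AO.
Crossing each possibility with the mother AA and summing P(type AB): 1/2·1/2 + 1/2·0 = 1/4.
Similarly for Rh via the father's Rh distribution: P(Rh-) = 1/4.
Independent loci: 1/4 × 1/4 = 1/16.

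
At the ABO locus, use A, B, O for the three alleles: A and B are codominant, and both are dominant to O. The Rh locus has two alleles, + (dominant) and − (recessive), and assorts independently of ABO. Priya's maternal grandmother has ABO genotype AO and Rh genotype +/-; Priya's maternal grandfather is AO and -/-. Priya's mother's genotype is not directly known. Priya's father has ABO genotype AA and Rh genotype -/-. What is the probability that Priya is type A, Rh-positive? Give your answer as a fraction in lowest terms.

Priya's mother's ABO genotype from AO × AO: 1/4 AA, 1/2 AO, 1/4 OO.
Crossing each possibility with the father AA and summing P(type A): 1/4·1 + 1/2·1 + 1/4·1 = 1.
Similarly for Rh via the mother's Rh distribution: P(Rh+) = 1/4.
Independent loci: 1 × 1/4 = 1/4.

1/4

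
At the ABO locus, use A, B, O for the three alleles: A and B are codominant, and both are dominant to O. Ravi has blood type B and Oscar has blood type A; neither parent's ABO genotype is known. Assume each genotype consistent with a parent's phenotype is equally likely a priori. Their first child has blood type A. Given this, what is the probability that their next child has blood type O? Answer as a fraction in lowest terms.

1/12

Possible genotypes: Ravi ∈ {BB, BO}; Oscar ∈ {AA, AO}.
Weight each parental genotype pair by prior × P(type-A child):
  BO × AA: posterior weight 2/3; P(next child type O) = 0.
  BO × AO: posterior weight 1/3; P(next child type O) = 1/4.
Weighted sum = 1/12.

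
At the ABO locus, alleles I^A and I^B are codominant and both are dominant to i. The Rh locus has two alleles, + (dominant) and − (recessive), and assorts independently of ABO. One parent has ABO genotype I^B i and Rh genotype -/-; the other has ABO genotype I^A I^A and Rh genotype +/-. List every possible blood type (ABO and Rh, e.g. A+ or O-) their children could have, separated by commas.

A+, A-, AB+, AB-

Gametes from I^B i × I^A I^A give offspring ABO genotypes I^A I^B, I^A i, i.e. phenotypes A, AB.
Rh cross -/- × +/- → phenotypes Rh+, Rh-.
Combining independently: A+, A-, AB+, AB-.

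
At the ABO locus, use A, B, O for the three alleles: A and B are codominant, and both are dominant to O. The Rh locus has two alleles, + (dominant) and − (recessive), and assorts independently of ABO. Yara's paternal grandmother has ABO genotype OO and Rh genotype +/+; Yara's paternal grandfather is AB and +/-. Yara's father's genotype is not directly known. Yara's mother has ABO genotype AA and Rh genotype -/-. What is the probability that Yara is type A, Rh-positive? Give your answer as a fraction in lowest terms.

9/16

Yara's father's ABO genotype from OO × AB: 1/2 AO, 1/2 BO.
Crossing each possibility with the mother AA and summing P(type A): 1/2·1 + 1/2·1/2 = 3/4.
Similarly for Rh via the father's Rh distribution: P(Rh+) = 3/4.
Independent loci: 3/4 × 3/4 = 9/16.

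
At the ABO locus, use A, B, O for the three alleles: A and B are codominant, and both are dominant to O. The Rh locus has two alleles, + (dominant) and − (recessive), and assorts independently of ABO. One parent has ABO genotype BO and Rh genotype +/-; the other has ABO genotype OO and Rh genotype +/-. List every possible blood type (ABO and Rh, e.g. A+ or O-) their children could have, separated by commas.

Gametes from BO × OO give offspring ABO genotypes BO, OO, i.e. phenotypes O, B.
Rh cross +/- × +/- → phenotypes Rh+, Rh-.
Combining independently: O+, O-, B+, B-.

O+, O-, B+, B-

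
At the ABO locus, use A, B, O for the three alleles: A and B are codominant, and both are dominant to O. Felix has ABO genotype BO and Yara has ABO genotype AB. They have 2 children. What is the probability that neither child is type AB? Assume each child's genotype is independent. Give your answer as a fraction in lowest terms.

9/16

ABO cross BO × AB → 1/4 A, 1/2 B, 1/4 AB.
So P(type AB) = 1/4 per child.
P(not type AB) = 3/4 for one child; (3/4)^2 = 9/16.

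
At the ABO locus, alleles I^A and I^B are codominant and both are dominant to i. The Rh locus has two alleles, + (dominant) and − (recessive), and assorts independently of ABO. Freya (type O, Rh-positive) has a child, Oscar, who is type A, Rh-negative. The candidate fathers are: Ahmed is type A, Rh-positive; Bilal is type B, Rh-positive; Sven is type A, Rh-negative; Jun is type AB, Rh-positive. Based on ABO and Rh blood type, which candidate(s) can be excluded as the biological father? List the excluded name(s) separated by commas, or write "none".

Bilal

A candidate is excluded only if no genotype consistent with his phenotype could produce a type A, Rh-negative child with a type O, Rh-positive mother.
Bilal (type B, Rh+): no genotype consistent with that phenotype can produce a type-A Rh- child with a type-O mother.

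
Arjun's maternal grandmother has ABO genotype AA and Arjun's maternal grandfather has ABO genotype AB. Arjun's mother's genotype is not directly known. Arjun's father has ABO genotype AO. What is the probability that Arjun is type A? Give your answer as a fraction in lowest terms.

3/4

Arjun's mother's ABO genotype from AA × AB: 1/2 AA, 1/2 AB.
Crossing each possibility with the father AO and summing P(type A): 1/2·1 + 1/2·1/2 = 3/4.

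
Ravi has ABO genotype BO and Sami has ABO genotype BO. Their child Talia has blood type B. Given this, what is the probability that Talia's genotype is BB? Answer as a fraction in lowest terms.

1/3

Cross BO × BO → 1/4 BB, 1/2 BO, 1/4 OO.
Type-B genotypes among offspring: BB (1/4), BO (1/2); total 3/4.
P(BB | type B) = (1/4) / (3/4) = 1/3.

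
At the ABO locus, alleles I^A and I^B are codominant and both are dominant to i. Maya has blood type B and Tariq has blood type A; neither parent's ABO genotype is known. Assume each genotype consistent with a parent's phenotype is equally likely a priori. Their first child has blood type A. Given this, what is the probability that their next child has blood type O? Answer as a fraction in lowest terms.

Possible genotypes: Maya ∈ {I^B I^B, I^B i}; Tariq ∈ {I^A I^A, I^A i}.
Weight each parental genotype pair by prior × P(type-A child):
  I^B i × I^A I^A: posterior weight 2/3; P(next child type O) = 0.
  I^B i × I^A i: posterior weight 1/3; P(next child type O) = 1/4.
Weighted sum = 1/12.

1/12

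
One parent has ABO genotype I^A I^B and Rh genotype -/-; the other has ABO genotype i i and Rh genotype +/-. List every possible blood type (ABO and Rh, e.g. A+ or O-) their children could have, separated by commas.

Gametes from I^A I^B × i i give offspring ABO genotypes I^A i, I^B i, i.e. phenotypes A, B.
Rh cross -/- × +/- → phenotypes Rh+, Rh-.
Combining independently: A+, A-, B+, B-.

A+, A-, B+, B-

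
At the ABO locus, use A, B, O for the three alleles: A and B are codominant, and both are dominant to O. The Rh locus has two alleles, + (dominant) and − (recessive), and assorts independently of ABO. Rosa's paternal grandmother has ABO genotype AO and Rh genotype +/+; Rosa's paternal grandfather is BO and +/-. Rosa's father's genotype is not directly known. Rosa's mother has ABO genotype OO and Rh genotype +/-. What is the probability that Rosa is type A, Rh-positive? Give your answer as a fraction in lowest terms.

Rosa's father's ABO genotype from AO × BO: 1/4 AB, 1/4 AO, 1/4 BO, 1/4 OO.
Crossing each possibility with the mother OO and summing P(type A): 1/4·1/2 + 1/4·1/2 + 1/4·0 + 1/4·0 = 1/4.
Similarly for Rh via the father's Rh distribution: P(Rh+) = 7/8.
Independent loci: 1/4 × 7/8 = 7/32.

7/32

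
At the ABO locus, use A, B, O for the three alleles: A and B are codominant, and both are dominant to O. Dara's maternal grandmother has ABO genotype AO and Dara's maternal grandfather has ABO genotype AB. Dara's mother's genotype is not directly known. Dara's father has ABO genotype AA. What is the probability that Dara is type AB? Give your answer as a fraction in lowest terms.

Dara's mother's ABO genotype from AO × AB: 1/4 AA, 1/4 AB, 1/4 AO, 1/4 BO.
Crossing each possibility with the father AA and summing P(type AB): 1/4·0 + 1/4·1/2 + 1/4·0 + 1/4·1/2 = 1/4.

1/4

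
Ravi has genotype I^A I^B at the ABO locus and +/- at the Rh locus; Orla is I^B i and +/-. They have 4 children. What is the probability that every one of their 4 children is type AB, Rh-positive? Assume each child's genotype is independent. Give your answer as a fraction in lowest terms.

ABO cross I^A I^B × I^B i → 1/4 A, 1/2 B, 1/4 AB.
Rh cross +/- × +/- → 3/4 Rh+, 1/4 Rh-; so P(type AB, Rh-positive) = 1/4 × 3/4 = 3/16 per child.
All 4 independent: (3/16)^4 = 81/65536.

81/65536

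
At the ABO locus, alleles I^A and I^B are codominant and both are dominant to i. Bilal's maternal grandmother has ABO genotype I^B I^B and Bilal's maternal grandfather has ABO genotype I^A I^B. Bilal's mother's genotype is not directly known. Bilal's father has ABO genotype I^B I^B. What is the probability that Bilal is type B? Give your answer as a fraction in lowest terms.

Bilal's mother's ABO genotype from I^B I^B × I^A I^B: 1/2 I^A I^B, 1/2 I^B I^B.
Crossing each possibility with the father I^B I^B and summing P(type B): 1/2·1/2 + 1/2·1 = 3/4.

3/4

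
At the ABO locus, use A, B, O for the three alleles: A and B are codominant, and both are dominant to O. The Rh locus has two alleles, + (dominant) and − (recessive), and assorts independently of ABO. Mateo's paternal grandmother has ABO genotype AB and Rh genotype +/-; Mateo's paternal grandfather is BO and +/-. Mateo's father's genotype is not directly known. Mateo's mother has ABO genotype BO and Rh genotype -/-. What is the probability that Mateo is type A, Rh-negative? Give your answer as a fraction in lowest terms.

Mateo's father's ABO genotype from AB × BO: 1/4 AB, 1/4 AO, 1/4 BB, 1/4 BO.
Crossing each possibility with the mother BO and summing P(type A): 1/4·1/4 + 1/4·1/4 + 1/4·0 + 1/4·0 = 1/8.
Similarly for Rh via the father's Rh distribution: P(Rh-) = 1/2.
Independent loci: 1/8 × 1/2 = 1/16.

1/16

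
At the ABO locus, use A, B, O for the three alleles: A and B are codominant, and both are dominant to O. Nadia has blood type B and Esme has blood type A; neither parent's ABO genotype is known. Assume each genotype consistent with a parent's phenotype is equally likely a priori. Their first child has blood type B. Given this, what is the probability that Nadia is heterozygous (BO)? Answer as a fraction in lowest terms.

1/3

Possible genotypes: Nadia ∈ {BB, BO}; Esme ∈ {AA, AO}.
Weight each parental genotype pair by prior × P(type-B child):
  BB × AO: posterior weight 2/3.
  BO × AO: posterior weight 1/3.
Sum the posterior weight over pairs where Nadia is BO: 1/3.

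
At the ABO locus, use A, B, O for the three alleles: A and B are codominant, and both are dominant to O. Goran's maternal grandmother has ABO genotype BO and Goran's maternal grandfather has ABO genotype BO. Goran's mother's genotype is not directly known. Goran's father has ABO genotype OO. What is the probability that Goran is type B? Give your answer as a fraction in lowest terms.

Goran's mother's ABO genotype from BO × BO: 1/4 BB, 1/2 BO, 1/4 OO.
Crossing each possibility with the father OO and summing P(type B): 1/4·1 + 1/2·1/2 + 1/4·0 = 1/2.

1/2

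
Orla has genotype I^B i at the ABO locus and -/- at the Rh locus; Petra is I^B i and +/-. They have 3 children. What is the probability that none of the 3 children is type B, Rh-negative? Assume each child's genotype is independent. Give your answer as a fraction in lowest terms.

ABO cross I^B i × I^B i → 1/4 O, 3/4 B.
Rh cross -/- × +/- → 1/2 Rh+, 1/2 Rh-; so P(type B, Rh-negative) = 3/4 × 1/2 = 3/8 per child.
P(not type B, Rh-negative) = 5/8 for one child; (5/8)^3 = 125/512.

125/512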